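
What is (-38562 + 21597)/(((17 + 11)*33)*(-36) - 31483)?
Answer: 16965/64747 ≈ 0.26202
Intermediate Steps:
(-38562 + 21597)/(((17 + 11)*33)*(-36) - 31483) = -16965/((28*33)*(-36) - 31483) = -16965/(924*(-36) - 31483) = -16965/(-33264 - 31483) = -16965/(-64747) = -16965*(-1/64747) = 16965/64747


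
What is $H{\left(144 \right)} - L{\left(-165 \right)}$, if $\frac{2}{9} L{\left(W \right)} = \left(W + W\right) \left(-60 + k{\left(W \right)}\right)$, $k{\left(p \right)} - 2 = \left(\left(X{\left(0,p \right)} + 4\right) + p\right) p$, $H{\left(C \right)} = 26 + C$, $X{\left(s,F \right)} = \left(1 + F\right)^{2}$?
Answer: $-6550829335$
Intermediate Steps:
$k{\left(p \right)} = 2 + p \left(4 + p + \left(1 + p\right)^{2}\right)$ ($k{\left(p \right)} = 2 + \left(\left(\left(1 + p\right)^{2} + 4\right) + p\right) p = 2 + \left(\left(4 + \left(1 + p\right)^{2}\right) + p\right) p = 2 + \left(4 + p + \left(1 + p\right)^{2}\right) p = 2 + p \left(4 + p + \left(1 + p\right)^{2}\right)$)
$L{\left(W \right)} = 9 W \left(-58 + W^{3} + 3 W^{2} + 5 W\right)$ ($L{\left(W \right)} = \frac{9 \left(W + W\right) \left(-60 + \left(2 + W^{3} + 3 W^{2} + 5 W\right)\right)}{2} = \frac{9 \cdot 2 W \left(-58 + W^{3} + 3 W^{2} + 5 W\right)}{2} = 9 W \left(-58 + W^{3} + 3 W^{2} + 5 W\right)$)
$H{\left(144 \right)} - L{\left(-165 \right)} = \left(26 + 144\right) - 9 \left(-165\right) \left(-58 + \left(-165\right)^{3} + 3 \left(-165\right)^{2} + 5 \left(-165\right)\right) = 170 - 9 \left(-165\right) \left(-58 - 4492125 + 3 \cdot 27225 - 825\right) = 170 - 9 \left(-165\right) \left(-58 - 4492125 + 81675 - 825\right) = 170 - 9 \left(-165\right) \left(-4411333\right) = 170 - 6550829505 = -6550829335$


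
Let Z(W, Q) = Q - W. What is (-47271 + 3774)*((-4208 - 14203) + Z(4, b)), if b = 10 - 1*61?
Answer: 803215602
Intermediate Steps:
b = -51 (b = 10 - 61 = -51)
(-47271 + 3774)*((-4208 - 14203) + Z(4, b)) = (-47271 + 3774)*((-4208 - 14203) + (-51 - 1*4)) = -43497*(-18411 + (-51 - 4)) = -43497*(-18411 - 55) = -43497*(-18466) = 803215602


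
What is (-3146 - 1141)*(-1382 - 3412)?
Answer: 20551878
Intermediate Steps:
(-3146 - 1141)*(-1382 - 3412) = -4287*(-4794) = 20551878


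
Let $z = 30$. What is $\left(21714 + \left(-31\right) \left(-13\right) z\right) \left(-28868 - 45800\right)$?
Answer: $-2524077072$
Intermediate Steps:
$\left(21714 + \left(-31\right) \left(-13\right) z\right) \left(-28868 - 45800\right) = \left(21714 + \left(-31\right) \left(-13\right) 30\right) \left(-28868 - 45800\right) = \left(21714 + 403 \cdot 30\right) \left(-74668\right) = \left(21714 + 12090\right) \left(-74668\right) = 33804 \left(-74668\right) = -2524077072$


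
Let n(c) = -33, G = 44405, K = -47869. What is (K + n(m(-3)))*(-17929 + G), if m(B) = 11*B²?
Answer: -1268253352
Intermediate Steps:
(K + n(m(-3)))*(-17929 + G) = (-47869 - 33)*(-17929 + 44405) = -47902*26476 = -1268253352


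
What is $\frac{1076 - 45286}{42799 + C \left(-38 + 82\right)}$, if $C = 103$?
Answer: $- \frac{44210}{47331} \approx -0.93406$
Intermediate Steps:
$\frac{1076 - 45286}{42799 + C \left(-38 + 82\right)} = \frac{1076 - 45286}{42799 + 103 \left(-38 + 82\right)} = - \frac{44210}{42799 + 103 \cdot 44} = - \frac{44210}{42799 + 4532} = - \frac{44210}{47331}$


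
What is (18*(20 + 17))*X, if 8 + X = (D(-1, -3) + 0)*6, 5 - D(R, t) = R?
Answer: 18648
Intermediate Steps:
D(R, t) = 5 - R
X = 28 (X = -8 + ((5 - 1*(-1)) + 0)*6 = -8 + ((5 + 1) + 0)*6 = -8 + (6 + 0)*6 = -8 + 6*6 = -8 + 36 = 28)
(18*(20 + 17))*X = (18*(20 + 17))*28 = (18*37)*28 = 666*28 = 18648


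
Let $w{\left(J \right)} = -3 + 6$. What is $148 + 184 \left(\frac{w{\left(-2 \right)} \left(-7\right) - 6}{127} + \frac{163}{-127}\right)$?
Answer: $- \frac{16164}{127} \approx -127.28$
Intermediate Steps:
$w{\left(J \right)} = 3$
$148 + 184 \left(\frac{w{\left(-2 \right)} \left(-7\right) - 6}{127} + \frac{163}{-127}\right) = 148 + 184 \left(\frac{3 \left(-7\right) - 6}{127} + \frac{163}{-127}\right) = 148 + 184 \left(\left(-21 - 6\right) \frac{1}{127} + 163 \left(- \frac{1}{127}\right)\right) = 148 + 184 \left(\left(-27\right) \frac{1}{127} - \frac{163}{127}\right) = 148 + 184 \left(- \frac{27}{127} - \frac{163}{127}\right) = 148 + 184 \left(- \frac{190}{127}\right) = 148 - \frac{34960}{127} = - \frac{16164}{127}$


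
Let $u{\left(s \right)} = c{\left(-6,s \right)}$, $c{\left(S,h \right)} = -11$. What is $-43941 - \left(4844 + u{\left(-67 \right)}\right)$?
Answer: $-48774$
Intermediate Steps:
$u{\left(s \right)} = -11$
$-43941 - \left(4844 + u{\left(-67 \right)}\right) = -43941 - 4833 = -48774$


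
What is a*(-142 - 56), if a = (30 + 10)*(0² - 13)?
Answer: 102960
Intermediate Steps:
a = -520 (a = 40*(0 - 13) = 40*(-13) = -520)
a*(-142 - 56) = -520*(-142 - 56) = -520*(-198) = 102960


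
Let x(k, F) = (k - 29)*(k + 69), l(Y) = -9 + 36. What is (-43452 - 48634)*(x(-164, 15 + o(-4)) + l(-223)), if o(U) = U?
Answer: -1690883132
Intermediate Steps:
l(Y) = 27
x(k, F) = (-29 + k)*(69 + k)
(-43452 - 48634)*(x(-164, 15 + o(-4)) + l(-223)) = (-43452 - 48634)*((-2001 + (-164)² + 40*(-164)) + 27) = -92086*((-2001 + 26896 - 6560) + 27) = -92086*(18335 + 27) = -92086*18362 = -1690883132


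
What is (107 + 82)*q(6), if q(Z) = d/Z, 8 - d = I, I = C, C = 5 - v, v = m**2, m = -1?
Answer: 126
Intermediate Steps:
v = 1 (v = (-1)**2 = 1)
C = 4 (C = 5 - 1*1 = 5 - 1 = 4)
I = 4
d = 4 (d = 8 - 1*4 = 8 - 4 = 4)
q(Z) = 4/Z
(107 + 82)*q(6) = (107 + 82)*(4/6) = 189*(4*(1/6)) = 189*(2/3) = 126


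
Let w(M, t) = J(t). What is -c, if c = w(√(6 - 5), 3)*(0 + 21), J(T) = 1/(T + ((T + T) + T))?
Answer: -7/4 ≈ -1.7500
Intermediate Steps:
J(T) = 1/(4*T) (J(T) = 1/(T + (2*T + T)) = 1/(T + 3*T) = 1/(4*T))
w(M, t) = 1/(4*t)
c = 7/4 (c = ((¼)/3)*(0 + 21) = ((¼)*(⅓))*21 = (1/12)*21 = 7/4 ≈ 1.7500)
-c = -1*7/4 = -7/4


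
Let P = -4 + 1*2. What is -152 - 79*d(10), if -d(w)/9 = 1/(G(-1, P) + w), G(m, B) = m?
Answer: -73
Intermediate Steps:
P = -2 (P = -4 + 2 = -2)
d(w) = -9/(-1 + w)
-152 - 79*d(10) = -152 - (-711)/(-1 + 10) = -152 - (-711)/9 = -152 - 79*(-1) = -152 + 79 = -73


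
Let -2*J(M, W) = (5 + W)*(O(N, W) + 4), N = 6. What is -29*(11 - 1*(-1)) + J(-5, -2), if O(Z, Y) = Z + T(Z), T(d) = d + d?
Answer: -381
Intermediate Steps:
T(d) = 2*d
O(Z, Y) = 3*Z (O(Z, Y) = Z + 2*Z = 3*Z)
J(M, W) = -55 - 11*W (J(M, W) = -(5 + W)*(3*6 + 4)/2 = -(5 + W)*(18 + 4)/2 = -(5 + W)*22/2 = -(110 + 22*W)/2 = -55 - 11*W)
-29*(11 - 1*(-1)) + J(-5, -2) = -29*(11 - 1*(-1)) + (-55 - 11*(-2)) = -29*(11 + 1) + (-55 + 22) = -29*12 - 33 = -348 - 33 = -381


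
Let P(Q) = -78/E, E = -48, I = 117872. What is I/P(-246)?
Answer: 942976/13 ≈ 72537.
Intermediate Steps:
P(Q) = 13/8 (P(Q) = -78/(-48) = -78*(-1/48) = 13/8)
I/P(-246) = 117872/(13/8) = 117872*(8/13) = 942976/13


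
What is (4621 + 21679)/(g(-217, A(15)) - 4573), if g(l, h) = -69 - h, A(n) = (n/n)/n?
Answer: -394500/69631 ≈ -5.6656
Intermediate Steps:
A(n) = 1/n
(4621 + 21679)/(g(-217, A(15)) - 4573) = (4621 + 21679)/((-69 - 1/15) - 4573) = 26300/((-69 - 1*1/15) - 4573) = 26300/((-69 - 1/15) - 4573) = 26300/(-1036/15 - 4573) = 26300/(-69631/15) = 26300*(-15/69631) = -394500/69631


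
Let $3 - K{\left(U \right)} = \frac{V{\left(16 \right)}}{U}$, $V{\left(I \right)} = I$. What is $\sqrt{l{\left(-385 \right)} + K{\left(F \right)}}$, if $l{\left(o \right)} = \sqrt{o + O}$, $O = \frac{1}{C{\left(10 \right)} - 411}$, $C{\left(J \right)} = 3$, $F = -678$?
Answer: $\frac{\sqrt{401681100 + 651219 i \sqrt{16022262}}}{11526} \approx 3.3821 + 2.9008 i$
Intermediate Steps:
$K{\left(U \right)} = 3 - \frac{16}{U}$
$O = - \frac{1}{408}$ ($O = \frac{1}{3 - 411} = \frac{1}{-408} = - \frac{1}{408} \approx -0.002451$)
$l{\left(o \right)} = \sqrt{- \frac{1}{408} + o}$ ($l{\left(o \right)} = \sqrt{o - \frac{1}{408}} = \sqrt{- \frac{1}{408} + o}$)
$\sqrt{l{\left(-385 \right)} + K{\left(F \right)}} = \sqrt{\frac{\sqrt{-102 + 41616 \left(-385\right)}}{204} + \left(3 - \frac{16}{-678}\right)} = \sqrt{\frac{\sqrt{-102 - 16022160}}{204} + \left(3 - - \frac{8}{339}\right)} = \sqrt{\frac{\sqrt{-16022262}}{204} + \left(3 + \frac{8}{339}\right)} = \sqrt{\frac{i \sqrt{16022262}}{204} + \frac{1025}{339}} = \sqrt{\frac{1025}{339} + \frac{i \sqrt{16022262}}{204}}$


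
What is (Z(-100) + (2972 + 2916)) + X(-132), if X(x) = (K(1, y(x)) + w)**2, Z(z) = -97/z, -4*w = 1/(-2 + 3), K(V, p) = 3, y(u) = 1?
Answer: 2358613/400 ≈ 5896.5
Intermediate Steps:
w = -1/4 (w = -1/(4*(-2 + 3)) = -1/4/1 = -1/4*1 = -1/4 ≈ -0.25000)
X(x) = 121/16 (X(x) = (3 - 1/4)**2 = (11/4)**2 = 121/16)
(Z(-100) + (2972 + 2916)) + X(-132) = (-97/(-100) + (2972 + 2916)) + 121/16 = (-97*(-1/100) + 5888) + 121/16 = (97/100 + 5888) + 121/16 = 588897/100 + 121/16 = 2358613/400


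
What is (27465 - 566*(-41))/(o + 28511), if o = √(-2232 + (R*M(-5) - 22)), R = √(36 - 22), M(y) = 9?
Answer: 50671/(28511 + I*√(2254 - 9*√14)) ≈ 1.7772 - 0.0029373*I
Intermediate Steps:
R = √14 ≈ 3.7417
o = √(-2254 + 9*√14) (o = √(-2232 + (√14*9 - 22)) = √(-2232 + (9*√14 - 22)) = √(-2232 + (-22 + 9*√14)) = √(-2254 + 9*√14) ≈ 47.12*I)
(27465 - 566*(-41))/(o + 28511) = (27465 - 566*(-41))/(√(-2254 + 9*√14) + 28511) = (27465 + 23206)/(28511 + √(-2254 + 9*√14)) = 50671/(28511 + √(-2254 + 9*√14))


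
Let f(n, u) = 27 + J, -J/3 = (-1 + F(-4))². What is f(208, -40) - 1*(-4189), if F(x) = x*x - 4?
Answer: 3853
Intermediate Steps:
F(x) = -4 + x² (F(x) = x² - 4 = -4 + x²)
J = -363 (J = -3*(-1 + (-4 + (-4)²))² = -3*(-1 + (-4 + 16))² = -3*(-1 + 12)² = -3*11² = -3*121 = -363)
f(n, u) = -336 (f(n, u) = 27 - 363 = -336)
f(208, -40) - 1*(-4189) = -336 - 1*(-4189) = -336 + 4189 = 3853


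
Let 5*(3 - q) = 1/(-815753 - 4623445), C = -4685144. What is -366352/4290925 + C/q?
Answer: -546737375742868369792/350087864463175 ≈ -1.5617e+6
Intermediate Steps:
q = 81587971/27195990 (q = 3 - 1/(5*(-815753 - 4623445)) = 3 - 1/5/(-5439198) = 3 - 1/5*(-1/5439198) = 3 + 1/27195990 = 81587971/27195990 ≈ 3.0000)
-366352/4290925 + C/q = -366352/4290925 - 4685144/81587971/27195990 = -366352*1/4290925 - 4685144*27195990/81587971 = -366352/4290925 - 127417129372560/81587971 = -546737375742868369792/350087864463175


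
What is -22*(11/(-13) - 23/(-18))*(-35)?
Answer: 38885/117 ≈ 332.35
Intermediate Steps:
-22*(11/(-13) - 23/(-18))*(-35) = -22*(11*(-1/13) - 23*(-1/18))*(-35) = -22*(-11/13 + 23/18)*(-35) = -22*101/234*(-35) = -1111/117*(-35) = 38885/117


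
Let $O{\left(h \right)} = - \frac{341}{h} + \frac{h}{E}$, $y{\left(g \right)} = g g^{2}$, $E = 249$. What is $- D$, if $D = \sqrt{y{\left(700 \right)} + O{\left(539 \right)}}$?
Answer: $- \frac{2 \sqrt{260512702913577}}{1743} \approx -18520.0$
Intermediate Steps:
$y{\left(g \right)} = g^{3}$
$O{\left(h \right)} = - \frac{341}{h} + \frac{h}{249}$
$D = \frac{2 \sqrt{260512702913577}}{1743}$ ($D = \sqrt{700^{3} + \left(- \frac{341}{539} + \frac{1}{249} \cdot 539\right)} = \sqrt{343000000 + \left(\left(-341\right) \frac{1}{539} + \frac{539}{249}\right)} = \sqrt{343000000 + \left(- \frac{31}{49} + \frac{539}{249}\right)} = \sqrt{343000000 + \frac{18692}{12201}} = \sqrt{\frac{4184943018692}{12201}} = \frac{2 \sqrt{260512702913577}}{1743} \approx 18520.0$)
$- D = - \frac{2 \sqrt{260512702913577}}{1743}$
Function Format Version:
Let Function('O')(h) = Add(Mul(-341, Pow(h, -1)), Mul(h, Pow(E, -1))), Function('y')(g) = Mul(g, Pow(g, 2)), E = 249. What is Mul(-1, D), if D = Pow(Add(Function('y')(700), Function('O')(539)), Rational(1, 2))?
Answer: Mul(Rational(-2, 1743), Pow(260512702913577, Rational(1, 2))) ≈ -18520.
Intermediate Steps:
Function('y')(g) = Pow(g, 3)
Function('O')(h) = Add(Mul(-341, Pow(h, -1)), Mul(Rational(1, 249), h)) (Function('O')(h) = Add(Mul(-341, Pow(h, -1)), Mul(h, Pow(249, -1))) = Add(Mul(-341, Pow(h, -1)), Mul(h, Rational(1, 249))) = Add(Mul(-341, Pow(h, -1)), Mul(Rational(1, 249), h)))
D = Mul(Rational(2, 1743), Pow(260512702913577, Rational(1, 2))) (D = Pow(Add(Pow(700, 3), Add(Mul(-341, Pow(539, -1)), Mul(Rational(1, 249), 539))), Rational(1, 2)) = Pow(Add(343000000, Add(Mul(-341, Rational(1, 539)), Rational(539, 249))), Rational(1, 2)) = Pow(Add(343000000, Add(Rational(-31, 49), Rational(539, 249))), Rational(1, 2)) = Pow(Add(343000000, Rational(18692, 12201)), Rational(1, 2)) = Pow(Rational(4184943018692, 12201), Rational(1, 2)) = Mul(Rational(2, 1743), Pow(260512702913577, Rational(1, 2))) ≈ 18520.)
Mul(-1, D) = Mul(-1, Mul(Rational(2, 1743), Pow(260512702913577, Rational(1, 2)))) = Mul(Rational(-2, 1743), Pow(260512702913577, Rational(1, 2)))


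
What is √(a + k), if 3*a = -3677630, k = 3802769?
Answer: √23192031/3 ≈ 1605.3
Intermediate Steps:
a = -3677630/3 (a = (⅓)*(-3677630) = -3677630/3 ≈ -1.2259e+6)
√(a + k) = √(-3677630/3 + 3802769) = √(7730677/3) = √23192031/3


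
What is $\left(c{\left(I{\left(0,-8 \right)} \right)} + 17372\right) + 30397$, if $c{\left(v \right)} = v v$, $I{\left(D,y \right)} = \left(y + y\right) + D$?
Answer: $48025$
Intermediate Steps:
$I{\left(D,y \right)} = D + 2 y$ ($I{\left(D,y \right)} = 2 y + D = D + 2 y$)
$c{\left(v \right)} = v^{2}$
$\left(c{\left(I{\left(0,-8 \right)} \right)} + 17372\right) + 30397 = \left(\left(0 + 2 \left(-8\right)\right)^{2} + 17372\right) + 30397 = \left(\left(0 - 16\right)^{2} + 17372\right) + 30397 = \left(\left(-16\right)^{2} + 17372\right) + 30397 = \left(256 + 17372\right) + 30397 = 17628 + 30397 = 48025$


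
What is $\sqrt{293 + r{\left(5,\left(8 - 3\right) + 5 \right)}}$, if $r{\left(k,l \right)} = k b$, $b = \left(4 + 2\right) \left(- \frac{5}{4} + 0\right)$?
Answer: $\frac{\sqrt{1022}}{2} \approx 15.984$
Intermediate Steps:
$b = - \frac{15}{2}$ ($b = 6 \left(\left(-5\right) \frac{1}{4} + 0\right) = 6 \left(- \frac{5}{4} + 0\right) = 6 \left(- \frac{5}{4}\right) = - \frac{15}{2} \approx -7.5$)
$r{\left(k,l \right)} = - \frac{15 k}{2}$ ($r{\left(k,l \right)} = k \left(- \frac{15}{2}\right) = - \frac{15 k}{2}$)
$\sqrt{293 + r{\left(5,\left(8 - 3\right) + 5 \right)}} = \sqrt{293 - \frac{75}{2}} = \sqrt{\frac{511}{2}} = \frac{\sqrt{1022}}{2}$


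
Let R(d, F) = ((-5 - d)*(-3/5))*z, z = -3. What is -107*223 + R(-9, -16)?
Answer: -119269/5 ≈ -23854.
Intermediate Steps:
R(d, F) = -9 - 9*d/5 (R(d, F) = ((-5 - d)*(-3/5))*(-3) = (3 + 3*d/5)*(-3) = -9 - 9*d/5)
-107*223 + R(-9, -16) = -107*223 + (-9 - 9/5*(-9)) = -23861 + (-9 + 81/5) = -23861 + 36/5 = -119269/5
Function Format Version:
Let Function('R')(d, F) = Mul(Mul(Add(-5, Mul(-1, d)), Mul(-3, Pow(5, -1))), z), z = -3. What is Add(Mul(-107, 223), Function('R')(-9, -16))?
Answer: Rational(-119269, 5) ≈ -23854.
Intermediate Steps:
Function('R')(d, F) = Add(-9, Mul(Rational(-9, 5), d)) (Function('R')(d, F) = Mul(Mul(Add(-5, Mul(-1, d)), Mul(-3, Pow(5, -1))), -3) = Mul(Mul(Add(-5, Mul(-1, d)), Mul(-3, Rational(1, 5))), -3) = Mul(Mul(Add(-5, Mul(-1, d)), Rational(-3, 5)), -3) = Mul(Add(3, Mul(Rational(3, 5), d)), -3) = Add(-9, Mul(Rational(-9, 5), d)))
Add(Mul(-107, 223), Function('R')(-9, -16)) = Add(Mul(-107, 223), Add(-9, Mul(Rational(-9, 5), -9))) = Add(-23861, Add(-9, Rational(81, 5))) = Add(-23861, Rational(36, 5)) = Rational(-119269, 5)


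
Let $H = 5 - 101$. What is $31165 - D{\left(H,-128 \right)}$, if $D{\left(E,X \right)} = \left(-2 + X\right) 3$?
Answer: $31555$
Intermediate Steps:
$H = -96$
$D{\left(E,X \right)} = -6 + 3 X$
$31165 - D{\left(H,-128 \right)} = 31165 - \left(-6 + 3 \left(-128\right)\right) = 31165 - \left(-6 - 384\right) = 31165 - -390 = 31165 + 390 = 31555$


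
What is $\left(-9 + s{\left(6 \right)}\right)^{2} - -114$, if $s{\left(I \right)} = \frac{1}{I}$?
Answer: $\frac{6913}{36} \approx 192.03$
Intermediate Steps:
$\left(-9 + s{\left(6 \right)}\right)^{2} - -114 = \left(-9 + \frac{1}{6}\right)^{2} - -114 = \left(-9 + \frac{1}{6}\right)^{2} + 114 = \left(- \frac{53}{6}\right)^{2} + 114 = \frac{2809}{36} + 114 = \frac{6913}{36}$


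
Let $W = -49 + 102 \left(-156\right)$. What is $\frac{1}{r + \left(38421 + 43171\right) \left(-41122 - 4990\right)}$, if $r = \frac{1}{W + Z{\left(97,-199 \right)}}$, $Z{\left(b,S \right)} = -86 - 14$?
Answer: $- \frac{16061}{60427429452545} \approx -2.6579 \cdot 10^{-10}$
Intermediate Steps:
$W = -15961$ ($W = -49 - 15912 = -15961$)
$Z{\left(b,S \right)} = -100$ ($Z{\left(b,S \right)} = -86 - 14 = -100$)
$r = - \frac{1}{16061}$ ($r = \frac{1}{-15961 - 100} = \frac{1}{-16061} = - \frac{1}{16061} \approx -6.2263 \cdot 10^{-5}$)
$\frac{1}{r + \left(38421 + 43171\right) \left(-41122 - 4990\right)} = \frac{1}{- \frac{1}{16061} + \left(38421 + 43171\right) \left(-41122 - 4990\right)} = \frac{1}{- \frac{1}{16061} + 81592 \left(-46112\right)} = \frac{1}{- \frac{1}{16061} - 3762370304} = \frac{1}{- \frac{60427429452545}{16061}} = - \frac{16061}{60427429452545}$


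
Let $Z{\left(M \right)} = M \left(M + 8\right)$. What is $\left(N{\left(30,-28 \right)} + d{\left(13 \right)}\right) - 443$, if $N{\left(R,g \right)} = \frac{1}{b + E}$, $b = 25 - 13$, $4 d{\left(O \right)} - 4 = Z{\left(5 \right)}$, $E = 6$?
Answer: $- \frac{15325}{36} \approx -425.69$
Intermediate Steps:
$Z{\left(M \right)} = M \left(8 + M\right)$
$d{\left(O \right)} = \frac{69}{4}$ ($d{\left(O \right)} = 1 + \frac{5 \left(8 + 5\right)}{4} = 1 + \frac{5 \cdot 13}{4} = 1 + \frac{1}{4} \cdot 65 = 1 + \frac{65}{4} = \frac{69}{4}$)
$b = 12$ ($b = 25 - 13 = 12$)
$N{\left(R,g \right)} = \frac{1}{18}$ ($N{\left(R,g \right)} = \frac{1}{12 + 6} = \frac{1}{18}$)
$\left(N{\left(30,-28 \right)} + d{\left(13 \right)}\right) - 443 = \left(\frac{1}{18} + \frac{69}{4}\right) - 443 = \frac{623}{36} - 443 = - \frac{15325}{36}$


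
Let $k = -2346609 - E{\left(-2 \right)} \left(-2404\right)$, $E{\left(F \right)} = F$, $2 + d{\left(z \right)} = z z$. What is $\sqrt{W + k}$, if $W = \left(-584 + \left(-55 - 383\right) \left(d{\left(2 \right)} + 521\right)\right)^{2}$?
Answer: $\sqrt{52740445547} \approx 2.2965 \cdot 10^{5}$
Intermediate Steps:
$d{\left(z \right)} = -2 + z^{2}$ ($d{\left(z \right)} = -2 + z z = -2 + z^{2}$)
$W = 52742796964$ ($W = \left(-584 + \left(-55 - 383\right) \left(\left(-2 + 2^{2}\right) + 521\right)\right)^{2} = \left(-584 - 438 \left(\left(-2 + 4\right) + 521\right)\right)^{2} = \left(-584 - 438 \left(2 + 521\right)\right)^{2} = \left(-584 - 229074\right)^{2} = \left(-229658\right)^{2} = 52742796964$)
$k = -2351417$ ($k = -2346609 - \left(-2\right) \left(-2404\right) = -2346609 - 4808 = -2351417$)
$\sqrt{W + k} = \sqrt{52742796964 - 2351417} = \sqrt{52740445547}$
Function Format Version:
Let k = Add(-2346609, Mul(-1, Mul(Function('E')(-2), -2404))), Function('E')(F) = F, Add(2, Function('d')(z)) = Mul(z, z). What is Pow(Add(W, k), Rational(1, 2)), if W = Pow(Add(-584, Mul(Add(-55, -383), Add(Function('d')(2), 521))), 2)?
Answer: Pow(52740445547, Rational(1, 2)) ≈ 2.2965e+5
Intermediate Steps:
Function('d')(z) = Add(-2, Pow(z, 2)) (Function('d')(z) = Add(-2, Mul(z, z)) = Add(-2, Pow(z, 2)))
W = 52742796964 (W = Pow(Add(-584, Mul(Add(-55, -383), Add(Add(-2, Pow(2, 2)), 521))), 2) = Pow(Add(-584, Mul(-438, Add(Add(-2, 4), 521))), 2) = Pow(Add(-584, Mul(-438, Add(2, 521))), 2) = Pow(Add(-584, Mul(-438, 523)), 2) = Pow(Add(-584, -229074), 2) = Pow(-229658, 2) = 52742796964)
k = -2351417 (k = Add(-2346609, Mul(-1, Mul(-2, -2404))) = Add(-2346609, Mul(-1, 4808)) = Add(-2346609, -4808) = -2351417)
Pow(Add(W, k), Rational(1, 2)) = Pow(Add(52742796964, -2351417), Rational(1, 2)) = Pow(52740445547, Rational(1, 2))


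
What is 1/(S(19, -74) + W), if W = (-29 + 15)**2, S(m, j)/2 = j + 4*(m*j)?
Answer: -1/11200 ≈ -8.9286e-5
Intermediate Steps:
S(m, j) = 2*j + 8*j*m (S(m, j) = 2*(j + 4*(m*j)) = 2*(j + 4*(j*m)) = 2*(j + 4*j*m) = 2*j + 8*j*m)
W = 196 (W = (-14)**2 = 196)
1/(S(19, -74) + W) = 1/(2*(-74)*(1 + 4*19) + 196) = 1/(2*(-74)*(1 + 76) + 196) = 1/(2*(-74)*77 + 196) = 1/(-11396 + 196) = 1/(-11200) = -1/11200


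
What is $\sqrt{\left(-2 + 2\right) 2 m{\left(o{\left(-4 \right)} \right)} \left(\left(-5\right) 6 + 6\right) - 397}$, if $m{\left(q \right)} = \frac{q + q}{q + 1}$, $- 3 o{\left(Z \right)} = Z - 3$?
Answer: $i \sqrt{397} \approx 19.925 i$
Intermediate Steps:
$o{\left(Z \right)} = 1 - \frac{Z}{3}$ ($o{\left(Z \right)} = - \frac{Z - 3}{3} = - \frac{-3 + Z}{3} = 1 - \frac{Z}{3}$)
$m{\left(q \right)} = \frac{2 q}{1 + q}$
$\sqrt{\left(-2 + 2\right) 2 m{\left(o{\left(-4 \right)} \right)} \left(\left(-5\right) 6 + 6\right) - 397} = \sqrt{\left(-2 + 2\right) 2 \frac{2 \left(1 - - \frac{4}{3}\right)}{1 + \left(1 - - \frac{4}{3}\right)} \left(\left(-5\right) 6 + 6\right) - 397} = \sqrt{0 \cdot 2 \frac{2 \left(1 + \frac{4}{3}\right)}{1 + \left(1 + \frac{4}{3}\right)} \left(-30 + 6\right) - 397} = \sqrt{0 \cdot 2 \cdot \frac{7}{3} \frac{1}{1 + \frac{7}{3}} \left(-24\right) - 397} = \sqrt{0 \cdot 2 \cdot \frac{7}{3} \frac{1}{\frac{10}{3}} \left(-24\right) - 397} = \sqrt{0 \cdot 2 \cdot \frac{7}{3} \cdot \frac{3}{10} \left(-24\right) - 397} = \sqrt{0 \cdot \frac{7}{5} \left(-24\right) - 397} = \sqrt{0 \left(-24\right) - 397} = \sqrt{0 - 397} = \sqrt{-397} = i \sqrt{397}$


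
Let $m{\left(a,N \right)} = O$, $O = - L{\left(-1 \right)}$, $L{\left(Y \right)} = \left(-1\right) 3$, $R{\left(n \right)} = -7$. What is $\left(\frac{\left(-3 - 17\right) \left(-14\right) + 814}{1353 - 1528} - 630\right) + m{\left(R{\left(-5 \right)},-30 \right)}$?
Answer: $- \frac{110819}{175} \approx -633.25$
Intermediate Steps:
$L{\left(Y \right)} = -3$
$O = 3$ ($O = \left(-1\right) \left(-3\right) = 3$)
$m{\left(a,N \right)} = 3$
$\left(\frac{\left(-3 - 17\right) \left(-14\right) + 814}{1353 - 1528} - 630\right) + m{\left(R{\left(-5 \right)},-30 \right)} = \left(\frac{\left(-3 - 17\right) \left(-14\right) + 814}{1353 - 1528} - 630\right) + 3 = \left(\frac{\left(-20\right) \left(-14\right) + 814}{-175} - 630\right) + 3 = \left(\left(280 + 814\right) \left(- \frac{1}{175}\right) - 630\right) + 3 = \left(1094 \left(- \frac{1}{175}\right) - 630\right) + 3 = \left(- \frac{1094}{175} - 630\right) + 3 = - \frac{111344}{175} + 3 = - \frac{110819}{175}$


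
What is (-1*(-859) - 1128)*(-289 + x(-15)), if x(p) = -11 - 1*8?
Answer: 82852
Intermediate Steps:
x(p) = -19 (x(p) = -11 - 8 = -19)
(-1*(-859) - 1128)*(-289 + x(-15)) = (-1*(-859) - 1128)*(-289 - 19) = (859 - 1128)*(-308) = -269*(-308) = 82852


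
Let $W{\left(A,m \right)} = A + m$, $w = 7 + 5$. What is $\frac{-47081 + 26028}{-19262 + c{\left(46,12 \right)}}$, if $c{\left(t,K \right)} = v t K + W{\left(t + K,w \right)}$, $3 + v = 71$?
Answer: $- \frac{21053}{18344} \approx -1.1477$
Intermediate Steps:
$w = 12$
$v = 68$ ($v = -3 + 71 = 68$)
$c{\left(t,K \right)} = 12 + K + t + 68 K t$ ($c{\left(t,K \right)} = 68 t K + \left(\left(t + K\right) + 12\right) = 68 K t + \left(\left(K + t\right) + 12\right) = 68 K t + \left(12 + K + t\right) = 12 + K + t + 68 K t$)
$\frac{-47081 + 26028}{-19262 + c{\left(46,12 \right)}} = \frac{-47081 + 26028}{-19262 + \left(12 + 12 + 46 + 68 \cdot 12 \cdot 46\right)} = - \frac{21053}{-19262 + \left(12 + 12 + 46 + 37536\right)} = - \frac{21053}{-19262 + 37606} = - \frac{21053}{18344}$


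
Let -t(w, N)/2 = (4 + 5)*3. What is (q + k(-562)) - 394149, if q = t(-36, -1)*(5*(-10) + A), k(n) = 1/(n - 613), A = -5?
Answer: -459635326/1175 ≈ -3.9118e+5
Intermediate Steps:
k(n) = 1/(-613 + n)
t(w, N) = -54 (t(w, N) = -2*(4 + 5)*3 = -18*3 = -2*27 = -54)
q = 2970 (q = -54*(5*(-10) - 5) = -54*(-50 - 5) = -54*(-55) = 2970)
(q + k(-562)) - 394149 = (2970 + 1/(-613 - 562)) - 394149 = (2970 + 1/(-1175)) - 394149 = (2970 - 1/1175) - 394149 = 3489749/1175 - 394149 = -459635326/1175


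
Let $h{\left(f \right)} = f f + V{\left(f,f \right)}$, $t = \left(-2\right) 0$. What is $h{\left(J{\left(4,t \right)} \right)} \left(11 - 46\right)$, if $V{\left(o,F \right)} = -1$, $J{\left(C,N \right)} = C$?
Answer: $-525$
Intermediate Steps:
$t = 0$
$h{\left(f \right)} = -1 + f^{2}$ ($h{\left(f \right)} = f f - 1 = f^{2} - 1 = -1 + f^{2}$)
$h{\left(J{\left(4,t \right)} \right)} \left(11 - 46\right) = \left(-1 + 4^{2}\right) \left(11 - 46\right) = \left(-1 + 16\right) \left(11 - 46\right) = 15 \left(-35\right) = -525$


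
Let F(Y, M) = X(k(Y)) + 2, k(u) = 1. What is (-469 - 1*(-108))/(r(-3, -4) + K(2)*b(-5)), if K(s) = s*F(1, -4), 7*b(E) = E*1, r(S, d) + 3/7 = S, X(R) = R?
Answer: 2527/54 ≈ 46.796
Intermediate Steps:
r(S, d) = -3/7 + S
F(Y, M) = 3 (F(Y, M) = 1 + 2 = 3)
b(E) = E/7 (b(E) = (E*1)/7 = E/7)
K(s) = 3*s (K(s) = s*3 = 3*s)
(-469 - 1*(-108))/(r(-3, -4) + K(2)*b(-5)) = (-469 - 1*(-108))/((-3/7 - 3) + (3*2)*((1/7)*(-5))) = (-469 + 108)/(-24/7 + 6*(-5/7)) = -361/(-24/7 - 30/7) = -361/(-54/7) = -361*(-7/54) = 2527/54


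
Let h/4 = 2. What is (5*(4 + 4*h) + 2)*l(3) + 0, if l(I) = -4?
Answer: -728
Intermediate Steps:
h = 8 (h = 4*2 = 8)
(5*(4 + 4*h) + 2)*l(3) + 0 = (5*(4 + 4*8) + 2)*(-4) + 0 = (5*(4 + 32) + 2)*(-4) + 0 = (5*36 + 2)*(-4) + 0 = (180 + 2)*(-4) + 0 = 182*(-4) + 0 = -728 + 0 = -728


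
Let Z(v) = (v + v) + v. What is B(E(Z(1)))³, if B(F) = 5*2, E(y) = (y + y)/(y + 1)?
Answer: 1000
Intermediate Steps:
Z(v) = 3*v (Z(v) = 2*v + v = 3*v)
E(y) = 2*y/(1 + y) (E(y) = (2*y)/(1 + y) = 2*y/(1 + y))
B(F) = 10
B(E(Z(1)))³ = 10³ = 1000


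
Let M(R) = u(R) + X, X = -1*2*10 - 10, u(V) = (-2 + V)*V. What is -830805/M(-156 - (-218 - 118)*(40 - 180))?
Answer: -276935/742518926 ≈ -0.00037297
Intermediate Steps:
u(V) = V*(-2 + V)
X = -30 (X = -2*10 - 10 = -20 - 10 = -30)
M(R) = -30 + R*(-2 + R) (M(R) = R*(-2 + R) - 30 = -30 + R*(-2 + R))
-830805/M(-156 - (-218 - 118)*(40 - 180)) = -830805/(-30 + (-156 - (-218 - 118)*(40 - 180))*(-2 + (-156 - (-218 - 118)*(40 - 180)))) = -830805/(-30 + (-156 - (-336)*(-140))*(-2 + (-156 - (-336)*(-140)))) = -830805/(-30 + (-156 - 1*47040)*(-2 + (-156 - 1*47040))) = -830805/(-30 + (-156 - 47040)*(-2 + (-156 - 47040))) = -830805/(-30 - 47196*(-2 - 47196)) = -830805/(-30 - 47196*(-47198)) = -830805/(-30 + 2227556808) = -830805/2227556778 = -830805*1/2227556778 = -276935/742518926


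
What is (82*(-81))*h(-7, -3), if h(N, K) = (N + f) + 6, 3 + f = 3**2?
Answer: -33210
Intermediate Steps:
f = 6 (f = -3 + 3**2 = -3 + 9 = 6)
h(N, K) = 12 + N (h(N, K) = (N + 6) + 6 = (6 + N) + 6 = 12 + N)
(82*(-81))*h(-7, -3) = (82*(-81))*(12 - 7) = -6642*5 = -33210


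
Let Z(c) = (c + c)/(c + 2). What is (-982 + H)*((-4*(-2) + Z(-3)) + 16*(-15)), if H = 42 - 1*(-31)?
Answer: 205434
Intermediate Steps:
H = 73 (H = 42 + 31 = 73)
Z(c) = 2*c/(2 + c) (Z(c) = (2*c)/(2 + c) = 2*c/(2 + c))
(-982 + H)*((-4*(-2) + Z(-3)) + 16*(-15)) = (-982 + 73)*((-4*(-2) + 2*(-3)/(2 - 3)) + 16*(-15)) = -909*((8 + 2*(-3)/(-1)) - 240) = -909*((8 + 2*(-3)*(-1)) - 240) = -909*((8 + 6) - 240) = -909*(14 - 240) = -909*(-226) = 205434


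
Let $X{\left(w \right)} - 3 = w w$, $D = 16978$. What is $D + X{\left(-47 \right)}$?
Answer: $19190$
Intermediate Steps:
$X{\left(w \right)} = 3 + w^{2}$ ($X{\left(w \right)} = 3 + w w = 3 + w^{2}$)
$D + X{\left(-47 \right)} = 16978 + \left(3 + \left(-47\right)^{2}\right) = 16978 + \left(3 + 2209\right) = 16978 + 2212 = 19190$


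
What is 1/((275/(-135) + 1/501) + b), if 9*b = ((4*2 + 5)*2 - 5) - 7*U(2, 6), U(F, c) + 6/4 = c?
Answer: -9018/28873 ≈ -0.31233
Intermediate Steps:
U(F, c) = -3/2 + c
b = -7/6 (b = (((4*2 + 5)*2 - 5) - 7*(-3/2 + 6))/9 = (((8 + 5)*2 - 5) - 7*9/2)/9 = ((13*2 - 5) - 63/2)/9 = ((26 - 5) - 63/2)/9 = (21 - 63/2)/9 = (⅑)*(-21/2) = -7/6 ≈ -1.1667)
1/((275/(-135) + 1/501) + b) = 1/((275/(-135) + 1/501) - 7/6) = 1/((275*(-1/135) + 1*(1/501)) - 7/6) = 1/((-55/27 + 1/501) - 7/6) = 1/(-9176/4509 - 7/6) = 1/(-28873/9018) = -9018/28873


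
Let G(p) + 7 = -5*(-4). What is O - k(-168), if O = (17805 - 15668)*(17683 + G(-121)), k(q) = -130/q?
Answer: 3176573503/84 ≈ 3.7816e+7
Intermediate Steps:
G(p) = 13 (G(p) = -7 - 5*(-4) = -7 + 20 = 13)
O = 37816352 (O = (17805 - 15668)*(17683 + 13) = 2137*17696 = 37816352)
O - k(-168) = 37816352 - (-130)/(-168) = 37816352 - (-130)*(-1)/168 = 37816352 - 1*65/84 = 37816352 - 65/84 = 3176573503/84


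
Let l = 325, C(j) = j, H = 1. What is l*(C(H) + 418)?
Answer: 136175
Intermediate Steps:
l*(C(H) + 418) = 325*(1 + 418) = 325*419 = 136175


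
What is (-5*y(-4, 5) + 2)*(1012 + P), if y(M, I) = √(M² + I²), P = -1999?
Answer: -1974 + 4935*√41 ≈ 29625.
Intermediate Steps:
y(M, I) = √(I² + M²)
(-5*y(-4, 5) + 2)*(1012 + P) = (-5*√(5² + (-4)²) + 2)*(1012 - 1999) = (-5*√(25 + 16) + 2)*(-987) = (-5*√41 + 2)*(-987) = (2 - 5*√41)*(-987) = -1974 + 4935*√41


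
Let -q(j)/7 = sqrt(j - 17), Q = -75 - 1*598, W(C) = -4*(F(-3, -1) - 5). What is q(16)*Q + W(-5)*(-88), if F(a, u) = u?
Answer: -2112 + 4711*I ≈ -2112.0 + 4711.0*I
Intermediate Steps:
W(C) = 24 (W(C) = -4*(-1 - 5) = -4*(-6) = 24)
Q = -673 (Q = -75 - 598 = -673)
q(j) = -7*sqrt(-17 + j) (q(j) = -7*sqrt(j - 17) = -7*sqrt(-17 + j))
q(16)*Q + W(-5)*(-88) = -7*sqrt(-17 + 16)*(-673) + 24*(-88) = -7*I*(-673) - 2112 = 4711*I - 2112 = -2112 + 4711*I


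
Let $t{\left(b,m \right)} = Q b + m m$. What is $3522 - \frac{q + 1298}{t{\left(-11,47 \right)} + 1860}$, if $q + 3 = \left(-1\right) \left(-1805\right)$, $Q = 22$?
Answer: $\frac{13475594}{3827} \approx 3521.2$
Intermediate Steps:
$q = 1802$ ($q = -3 - -1805 = -3 + 1805 = 1802$)
$t{\left(b,m \right)} = m^{2} + 22 b$ ($t{\left(b,m \right)} = 22 b + m m = 22 b + m^{2} = m^{2} + 22 b$)
$3522 - \frac{q + 1298}{t{\left(-11,47 \right)} + 1860} = 3522 - \frac{1802 + 1298}{\left(47^{2} + 22 \left(-11\right)\right) + 1860} = 3522 - \frac{3100}{\left(2209 - 242\right) + 1860} = 3522 - \frac{3100}{1967 + 1860} = 3522 - \frac{3100}{3827} = \frac{13475594}{3827}$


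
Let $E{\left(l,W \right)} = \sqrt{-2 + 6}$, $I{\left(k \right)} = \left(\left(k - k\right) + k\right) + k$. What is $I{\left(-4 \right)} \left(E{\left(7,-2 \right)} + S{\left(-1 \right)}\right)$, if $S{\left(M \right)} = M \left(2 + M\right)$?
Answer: $-8$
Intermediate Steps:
$I{\left(k \right)} = 2 k$ ($I{\left(k \right)} = \left(0 + k\right) + k = k + k = 2 k$)
$E{\left(l,W \right)} = 2$ ($E{\left(l,W \right)} = \sqrt{4} = 2$)
$I{\left(-4 \right)} \left(E{\left(7,-2 \right)} + S{\left(-1 \right)}\right) = 2 \left(-4\right) \left(2 - \left(2 - 1\right)\right) = - 8 \left(2 - 1\right) = \left(-8\right) 1 = -8$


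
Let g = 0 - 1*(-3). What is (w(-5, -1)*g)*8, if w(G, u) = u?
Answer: -24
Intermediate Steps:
g = 3 (g = 0 + 3 = 3)
(w(-5, -1)*g)*8 = -1*3*8 = -3*8 = -24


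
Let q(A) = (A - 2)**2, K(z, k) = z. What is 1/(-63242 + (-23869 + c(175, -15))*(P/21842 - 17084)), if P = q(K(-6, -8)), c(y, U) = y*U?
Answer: 10921/4942409686126 ≈ 2.2096e-9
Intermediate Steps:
q(A) = (-2 + A)**2
c(y, U) = U*y
P = 64 (P = (-2 - 6)**2 = (-8)**2 = 64)
1/(-63242 + (-23869 + c(175, -15))*(P/21842 - 17084)) = 1/(-63242 + (-23869 - 15*175)*(64/21842 - 17084)) = 1/(-63242 + (-23869 - 2625)*(64*(1/21842) - 17084)) = 1/(-63242 - 26494*(32/10921 - 17084)) = 1/(-63242 - 26494*(-186574332/10921)) = 1/(-63242 + 4943100352008/10921) = 1/(4942409686126/10921) = 10921/4942409686126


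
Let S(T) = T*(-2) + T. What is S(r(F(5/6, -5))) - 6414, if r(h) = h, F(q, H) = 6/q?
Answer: -32106/5 ≈ -6421.2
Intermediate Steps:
S(T) = -T (S(T) = -2*T + T = -T)
S(r(F(5/6, -5))) - 6414 = -6/(5/6) - 6414 = -6/(5*(⅙)) - 6414 = -6/⅚ - 6414 = -6*6/5 - 6414 = -1*36/5 - 6414 = -36/5 - 6414 = -32106/5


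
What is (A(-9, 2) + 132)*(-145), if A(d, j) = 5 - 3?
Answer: -19430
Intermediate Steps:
A(d, j) = 2
(A(-9, 2) + 132)*(-145) = (2 + 132)*(-145) = 134*(-145) = -19430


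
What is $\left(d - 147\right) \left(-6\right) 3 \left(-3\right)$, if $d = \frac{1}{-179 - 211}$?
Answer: $- \frac{515979}{65} \approx -7938.1$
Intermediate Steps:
$d = - \frac{1}{390}$ ($d = \frac{1}{-390} = - \frac{1}{390} \approx -0.0025641$)
$\left(d - 147\right) \left(-6\right) 3 \left(-3\right) = \left(- \frac{1}{390} - 147\right) \left(-6\right) 3 \left(-3\right) = - \frac{57331 \left(\left(-18\right) \left(-3\right)\right)}{390} = \left(- \frac{57331}{390}\right) 54 = - \frac{515979}{65}$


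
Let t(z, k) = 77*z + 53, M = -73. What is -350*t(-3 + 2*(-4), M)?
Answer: 277900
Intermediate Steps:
t(z, k) = 53 + 77*z
-350*t(-3 + 2*(-4), M) = -350*(53 + 77*(-3 + 2*(-4))) = -350*(53 + 77*(-3 - 8)) = -350*(53 + 77*(-11)) = -350*(53 - 847) = -350*(-794) = 277900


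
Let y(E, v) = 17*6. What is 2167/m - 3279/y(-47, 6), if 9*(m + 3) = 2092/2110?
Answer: -729563437/932926 ≈ -782.02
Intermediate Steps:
y(E, v) = 102
m = -27439/9495 (m = -3 + (2092/2110)/9 = -3 + (2092*(1/2110))/9 = -3 + (⅑)*(1046/1055) = -3 + 1046/9495 = -27439/9495 ≈ -2.8898)
2167/m - 3279/y(-47, 6) = 2167/(-27439/9495) - 3279/102 = 2167*(-9495/27439) - 3279*1/102 = -20575665/27439 - 1093/34 = -729563437/932926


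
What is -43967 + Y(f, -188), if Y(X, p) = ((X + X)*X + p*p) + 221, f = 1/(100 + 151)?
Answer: -529334400/63001 ≈ -8402.0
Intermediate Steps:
f = 1/251 ≈ 0.0039841
Y(X, p) = 221 + p² + 2*X² (Y(X, p) = ((2*X)*X + p²) + 221 = (2*X² + p²) + 221 = (p² + 2*X²) + 221 = 221 + p² + 2*X²)
-43967 + Y(f, -188) = -43967 + (221 + (-188)² + 2*(1/251)²) = -43967 + (221 + 35344 + 2*(1/63001)) = -43967 + (221 + 35344 + 2/63001) = -43967 + 2240630567/63001 = -529334400/63001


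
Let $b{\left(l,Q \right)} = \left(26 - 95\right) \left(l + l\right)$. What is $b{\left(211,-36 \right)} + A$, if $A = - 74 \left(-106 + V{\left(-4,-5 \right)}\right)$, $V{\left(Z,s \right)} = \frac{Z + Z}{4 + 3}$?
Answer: $- \frac{148326}{7} \approx -21189.0$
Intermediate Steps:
$b{\left(l,Q \right)} = - 138 l$ ($b{\left(l,Q \right)} = - 69 \cdot 2 l = - 138 l$)
$V{\left(Z,s \right)} = \frac{2 Z}{7}$
$A = \frac{55500}{7}$ ($A = - 74 \left(-106 + \frac{2}{7} \left(-4\right)\right) = - 74 \left(-106 - \frac{8}{7}\right) = \left(-74\right) \left(- \frac{750}{7}\right) = \frac{55500}{7} \approx 7928.6$)
$b{\left(211,-36 \right)} + A = \left(-138\right) 211 + \frac{55500}{7} = -29118 + \frac{55500}{7} = - \frac{148326}{7}$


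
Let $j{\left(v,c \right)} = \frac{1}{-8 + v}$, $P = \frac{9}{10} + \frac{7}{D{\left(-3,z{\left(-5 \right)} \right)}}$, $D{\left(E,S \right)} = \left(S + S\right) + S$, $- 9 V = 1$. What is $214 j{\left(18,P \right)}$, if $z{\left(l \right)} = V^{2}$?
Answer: $\frac{107}{5} \approx 21.4$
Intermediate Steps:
$V = - \frac{1}{9}$ ($V = \left(- \frac{1}{9}\right) 1 = - \frac{1}{9} \approx -0.11111$)
$z{\left(l \right)} = \frac{1}{81}$ ($z{\left(l \right)} = \left(- \frac{1}{9}\right)^{2} = \frac{1}{81}$)
$D{\left(E,S \right)} = 3 S$ ($D{\left(E,S \right)} = 2 S + S = 3 S$)
$P = \frac{1899}{10}$ ($P = \frac{9}{10} + \frac{7}{3 \cdot \frac{1}{81}} = 9 \cdot \frac{1}{10} + 7 \frac{1}{\frac{1}{27}} = \frac{9}{10} + 7 \cdot 27 = \frac{9}{10} + 189 = \frac{1899}{10} \approx 189.9$)
$214 j{\left(18,P \right)} = \frac{214}{-8 + 18} = \frac{214}{10} = 214 \cdot \frac{1}{10} = \frac{107}{5}$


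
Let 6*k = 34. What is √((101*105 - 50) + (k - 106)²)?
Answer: 2*√46399/3 ≈ 143.60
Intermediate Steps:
k = 17/3 (k = (⅙)*34 = 17/3 ≈ 5.6667)
√((101*105 - 50) + (k - 106)²) = √((101*105 - 50) + (17/3 - 106)²) = √((10605 - 50) + (-301/3)²) = √(10555 + 90601/9) = √(185596/9) = 2*√46399/3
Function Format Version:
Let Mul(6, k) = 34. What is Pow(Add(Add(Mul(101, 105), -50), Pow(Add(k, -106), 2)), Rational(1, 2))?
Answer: Mul(Rational(2, 3), Pow(46399, Rational(1, 2))) ≈ 143.60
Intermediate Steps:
k = Rational(17, 3) (k = Mul(Rational(1, 6), 34) = Rational(17, 3) ≈ 5.6667)
Pow(Add(Add(Mul(101, 105), -50), Pow(Add(k, -106), 2)), Rational(1, 2)) = Pow(Add(Add(Mul(101, 105), -50), Pow(Add(Rational(17, 3), -106), 2)), Rational(1, 2)) = Pow(Add(Add(10605, -50), Pow(Rational(-301, 3), 2)), Rational(1, 2)) = Pow(Add(10555, Rational(90601, 9)), Rational(1, 2)) = Pow(Rational(185596, 9), Rational(1, 2)) = Mul(Rational(2, 3), Pow(46399, Rational(1, 2)))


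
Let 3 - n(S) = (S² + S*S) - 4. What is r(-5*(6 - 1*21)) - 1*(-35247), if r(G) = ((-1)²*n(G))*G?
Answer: -807978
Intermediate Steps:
n(S) = 7 - 2*S² (n(S) = 3 - ((S² + S*S) - 4) = 3 - ((S² + S²) - 4) = 3 - (2*S² - 4) = 3 - (-4 + 2*S²) = 3 + (4 - 2*S²) = 7 - 2*S²)
r(G) = G*(7 - 2*G²) (r(G) = ((-1)²*(7 - 2*G²))*G = (1*(7 - 2*G²))*G = (7 - 2*G²)*G = G*(7 - 2*G²))
r(-5*(6 - 1*21)) - 1*(-35247) = (-5*(6 - 1*21))*(7 - 2*25*(6 - 1*21)²) - 1*(-35247) = (-5*(6 - 21))*(7 - 2*25*(6 - 21)²) + 35247 = (-5*(-15))*(7 - 2*(-5*(-15))²) + 35247 = 75*(7 - 2*75²) + 35247 = 75*(7 - 2*5625) + 35247 = 75*(7 - 11250) + 35247 = 75*(-11243) + 35247 = -843225 + 35247 = -807978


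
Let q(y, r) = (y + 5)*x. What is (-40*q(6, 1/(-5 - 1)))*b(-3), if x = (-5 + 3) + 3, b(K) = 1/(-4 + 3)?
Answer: 440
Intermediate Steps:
b(K) = -1 (b(K) = 1/(-1) = -1)
x = 1 (x = -2 + 3 = 1)
q(y, r) = 5 + y (q(y, r) = (y + 5)*1 = (5 + y)*1 = 5 + y)
(-40*q(6, 1/(-5 - 1)))*b(-3) = -40*(5 + 6)*(-1) = -40*11*(-1) = -440*(-1) = 440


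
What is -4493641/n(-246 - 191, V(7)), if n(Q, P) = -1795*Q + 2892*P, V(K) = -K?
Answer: -4493641/764171 ≈ -5.8804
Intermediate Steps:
-4493641/n(-246 - 191, V(7)) = -4493641/(-1795*(-246 - 191) + 2892*(-1*7)) = -4493641/(-1795*(-437) + 2892*(-7)) = -4493641/(784415 - 20244) = -4493641/764171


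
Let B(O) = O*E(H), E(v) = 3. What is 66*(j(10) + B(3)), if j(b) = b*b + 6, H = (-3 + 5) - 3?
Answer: 7590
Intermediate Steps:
H = -1 (H = 2 - 3 = -1)
j(b) = 6 + b² (j(b) = b² + 6 = 6 + b²)
B(O) = 3*O (B(O) = O*3 = 3*O)
66*(j(10) + B(3)) = 66*((6 + 10²) + 3*3) = 66*((6 + 100) + 9) = 66*(106 + 9) = 66*115 = 7590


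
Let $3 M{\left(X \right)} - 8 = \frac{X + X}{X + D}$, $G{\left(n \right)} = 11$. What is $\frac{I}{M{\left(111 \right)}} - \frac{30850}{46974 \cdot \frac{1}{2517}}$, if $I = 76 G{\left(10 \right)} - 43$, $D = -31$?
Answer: $- \frac{4832811185}{3374299} \approx -1432.2$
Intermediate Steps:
$M{\left(X \right)} = \frac{8}{3} + \frac{2 X}{3 \left(-31 + X\right)}$ ($M{\left(X \right)} = \frac{8}{3} + \frac{\left(X + X\right) \frac{1}{X - 31}}{3} = \frac{8}{3} + \frac{2 X \frac{1}{-31 + X}}{3} = \frac{8}{3} + \frac{2 X}{3 \left(-31 + X\right)}$)
$I = 793$ ($I = 76 \cdot 11 - 43 = 836 - 43 = 793$)
$\frac{I}{M{\left(111 \right)}} - \frac{30850}{46974 \cdot \frac{1}{2517}} = \frac{793}{\frac{2}{3} \frac{1}{-31 + 111} \left(-124 + 5 \cdot 111\right)} - \frac{30850}{46974 \cdot \frac{1}{2517}} = \frac{793}{\frac{2}{3} \cdot \frac{1}{80} \left(-124 + 555\right)} - \frac{30850}{46974 \cdot \frac{1}{2517}} = \frac{793}{\frac{2}{3} \cdot \frac{1}{80} \cdot 431} - \frac{30850}{\frac{15658}{839}} = \frac{793}{\frac{431}{120}} - \frac{12941575}{7829} = 793 \cdot \frac{120}{431} - \frac{12941575}{7829} = \frac{95160}{431} - \frac{12941575}{7829} = - \frac{4832811185}{3374299}$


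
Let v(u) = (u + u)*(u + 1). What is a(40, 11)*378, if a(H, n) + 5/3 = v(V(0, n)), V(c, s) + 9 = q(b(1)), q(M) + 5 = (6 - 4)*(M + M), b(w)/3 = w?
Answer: 882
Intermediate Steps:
b(w) = 3*w
q(M) = -5 + 4*M (q(M) = -5 + (6 - 4)*(M + M) = -5 + 2*(2*M) = -5 + 4*M)
V(c, s) = -2 (V(c, s) = -9 + (-5 + 4*(3*1)) = -9 + (-5 + 4*3) = -9 + (-5 + 12) = -9 + 7 = -2)
v(u) = 2*u*(1 + u) (v(u) = (2*u)*(1 + u) = 2*u*(1 + u))
a(H, n) = 7/3 (a(H, n) = -5/3 + 2*(-2)*(1 - 2) = -5/3 + 2*(-2)*(-1) = -5/3 + 4 = 7/3)
a(40, 11)*378 = (7/3)*378 = 882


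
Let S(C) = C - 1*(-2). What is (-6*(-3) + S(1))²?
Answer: 441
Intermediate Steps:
S(C) = 2 + C (S(C) = C + 2 = 2 + C)
(-6*(-3) + S(1))² = (-6*(-3) + (2 + 1))² = (18 + 3)² = 21² = 441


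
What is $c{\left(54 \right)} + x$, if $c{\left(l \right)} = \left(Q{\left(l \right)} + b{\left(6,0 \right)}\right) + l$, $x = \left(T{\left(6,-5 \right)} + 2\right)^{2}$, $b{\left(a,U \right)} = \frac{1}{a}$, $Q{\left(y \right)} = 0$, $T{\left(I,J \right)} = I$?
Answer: $\frac{709}{6} \approx 118.17$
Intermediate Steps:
$x = 64$ ($x = \left(6 + 2\right)^{2} = 8^{2} = 64$)
$c{\left(l \right)} = \frac{1}{6} + l$ ($c{\left(l \right)} = \left(0 + \frac{1}{6}\right) + l = \frac{1}{6} + l$)
$c{\left(54 \right)} + x = \left(\frac{1}{6} + 54\right) + 64 = \frac{325}{6} + 64 = \frac{709}{6}$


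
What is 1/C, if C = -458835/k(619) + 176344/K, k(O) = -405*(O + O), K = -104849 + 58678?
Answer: -1543311846/4482149825 ≈ -0.34432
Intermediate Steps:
K = -46171
k(O) = -810*O
C = -4482149825/1543311846 (C = -458835/((-810*619)) + 176344/(-46171) = -458835/(-501390) + 176344*(-1/46171) = -458835*(-1/501390) - 176344/46171 = 30589/33426 - 176344/46171 = -4482149825/1543311846 ≈ -2.9042)
1/C = 1/(-4482149825/1543311846) = -1543311846/4482149825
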